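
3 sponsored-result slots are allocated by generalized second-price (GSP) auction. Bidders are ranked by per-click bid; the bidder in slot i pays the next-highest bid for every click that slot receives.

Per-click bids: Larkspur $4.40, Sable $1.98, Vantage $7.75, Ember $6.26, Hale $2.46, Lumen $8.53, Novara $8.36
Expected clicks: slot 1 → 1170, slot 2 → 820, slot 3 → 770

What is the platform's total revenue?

Total revenue: $20956.40

Per-click bids in order: $8.53 (Lumen) > $8.36 (Novara) > $7.75 (Vantage) > $6.26 (Ember) > …
Slot 1: Lumen pays $8.36 × 1170 = $9781.20
Slot 2: Novara pays $7.75 × 820 = $6355.00
Slot 3: Vantage pays $6.26 × 770 = $4820.20
Total = $20956.40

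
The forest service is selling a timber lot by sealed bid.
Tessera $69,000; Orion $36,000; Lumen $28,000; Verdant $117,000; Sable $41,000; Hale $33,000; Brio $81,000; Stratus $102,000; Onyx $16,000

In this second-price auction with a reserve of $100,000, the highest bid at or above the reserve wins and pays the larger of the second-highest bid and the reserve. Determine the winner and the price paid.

Verdant pays $102,000

Bids in order: 117,000 (Verdant) > 102,000 (Stratus) > 81,000 (Brio) > 69,000 (Tessera) > 41,000 (Sable) > 36,000 (Orion) > …
Highest eligible bid: Verdant at $117,000.
max(second-highest $102,000, reserve $100,000) = $102,000; the reserve does not bind.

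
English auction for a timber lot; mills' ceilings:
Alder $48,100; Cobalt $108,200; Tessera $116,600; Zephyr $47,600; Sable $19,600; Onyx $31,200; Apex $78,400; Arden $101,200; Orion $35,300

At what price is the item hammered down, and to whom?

Rule: the price rises until one bidder remains; the winner pays the price at which the last rival dropped out.
Sorting limits: 116,600 (Tessera) > 108,200 (Cobalt) > 101,200 (Arden) > 78,400 (Apex) > 48,100 (Alder) > 47,600 (Zephyr) > …
Bidding ends when Cobalt exits at $108,200; Tessera takes it.

Tessera wins at $108,200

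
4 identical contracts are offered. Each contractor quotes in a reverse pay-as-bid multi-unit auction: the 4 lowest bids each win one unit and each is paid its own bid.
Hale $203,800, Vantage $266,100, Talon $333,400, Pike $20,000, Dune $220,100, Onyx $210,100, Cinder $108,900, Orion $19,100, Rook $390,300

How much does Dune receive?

Dune is paid $0

Sorting: 19,100 (Orion), 20,000 (Pike), 108,900 (Cinder), 203,800 (Hale), 210,100 (Onyx), 220,100 (Dune), …
Winners (4 units): Orion, Pike, Cinder, Hale.
Dune does not win → $0.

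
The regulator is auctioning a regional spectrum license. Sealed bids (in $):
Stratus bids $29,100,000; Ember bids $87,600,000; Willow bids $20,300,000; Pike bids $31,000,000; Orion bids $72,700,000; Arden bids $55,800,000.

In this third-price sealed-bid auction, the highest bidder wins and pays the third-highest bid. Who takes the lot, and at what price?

Ember pays $55,800,000

Bids in order: 87,600,000 (Ember) > 72,700,000 (Orion) > 55,800,000 (Arden) > 31,000,000 (Pike) > 29,100,000 (Stratus) > 20,300,000 (Willow)
Ember is highest; pays the third-highest bid, $55,800,000.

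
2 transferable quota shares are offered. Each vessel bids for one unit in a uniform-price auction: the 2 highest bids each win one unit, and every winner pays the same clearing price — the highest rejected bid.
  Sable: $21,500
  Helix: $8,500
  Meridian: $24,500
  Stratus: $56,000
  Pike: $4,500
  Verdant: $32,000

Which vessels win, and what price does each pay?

Stratus, Verdant; each pays $24,500

Sorting: 56,000 (Stratus), 32,000 (Verdant), 24,500 (Meridian), 21,500 (Sable), …
The 2 highest are Stratus, Verdant.
Clearing price = highest rejected bid = $24,500.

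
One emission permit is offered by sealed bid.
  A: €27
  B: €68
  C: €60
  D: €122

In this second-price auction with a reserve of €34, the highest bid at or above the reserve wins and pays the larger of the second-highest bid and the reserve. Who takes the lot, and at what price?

Rule: the highest bid at or above the reserve wins and pays the larger of the second-highest bid and the reserve.
Bids in order: 122 (D) > 68 (B) > 60 (C) > 27 (A)
D has the top bid at or above the reserve (€122).
Second-highest bid €68 exceeds the reserve €34 → payment €68.

D pays €68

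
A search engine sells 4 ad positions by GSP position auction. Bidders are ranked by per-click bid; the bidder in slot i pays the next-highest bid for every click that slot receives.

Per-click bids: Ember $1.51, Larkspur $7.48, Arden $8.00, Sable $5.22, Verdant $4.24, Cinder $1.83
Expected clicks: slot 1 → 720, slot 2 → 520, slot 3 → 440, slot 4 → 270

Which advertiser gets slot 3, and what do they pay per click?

Sable; $4.24 per click

Per-click bids in order: $8.00 (Arden) > $7.48 (Larkspur) > $5.22 (Sable) > $4.24 (Verdant) > $1.83 (Cinder) > …
Slot 3 goes to the third-ranked bidder, Sable, who pays the next bid down: $4.24/click.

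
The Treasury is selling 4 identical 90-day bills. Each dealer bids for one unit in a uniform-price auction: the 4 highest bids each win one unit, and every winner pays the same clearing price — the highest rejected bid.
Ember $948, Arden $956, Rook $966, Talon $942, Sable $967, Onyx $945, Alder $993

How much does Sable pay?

Sorting: 993 (Alder), 967 (Sable), 966 (Rook), 956 (Arden), 948 (Ember), 945 (Onyx), …
Winners (4 units): Alder, Sable, Rook, Arden.
First losing bid is Ember's $948, which sets the uniform price.
Sable wins → pays $948.

Sable pays $948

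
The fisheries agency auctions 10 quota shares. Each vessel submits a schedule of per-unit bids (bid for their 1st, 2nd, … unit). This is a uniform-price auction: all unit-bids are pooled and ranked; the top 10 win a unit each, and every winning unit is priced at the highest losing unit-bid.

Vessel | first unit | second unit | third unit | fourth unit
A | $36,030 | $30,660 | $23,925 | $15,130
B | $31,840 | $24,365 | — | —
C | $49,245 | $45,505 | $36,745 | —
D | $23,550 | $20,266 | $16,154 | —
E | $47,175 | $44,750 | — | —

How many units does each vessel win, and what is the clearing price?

Pooled unit-bids ranked (top 10): 49,245 (C-1), 47,175 (E-1), 45,505 (C-2), 44,750 (E-2), 36,745 (C-3), 36,030 (A-1), 31,840 (B-1), 30,660 (A-2), 24,365 (B-2), 23,925 (A-3)
The (k+1)-th unit-bid is $23,550.
Allocation: A 3, B 2, C 3, E 2.

A 3, B 2, C 3, E 2; clearing price $23,550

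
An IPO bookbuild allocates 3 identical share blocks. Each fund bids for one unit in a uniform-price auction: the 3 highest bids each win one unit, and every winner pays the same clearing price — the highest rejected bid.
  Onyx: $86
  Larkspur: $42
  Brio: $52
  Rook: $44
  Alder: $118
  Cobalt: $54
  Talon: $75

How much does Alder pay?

Alder pays $54

Ordering the bids: 118 (Alder), 86 (Onyx), 75 (Talon), 54 (Cobalt), 52 (Brio), …
Top 3: Alder, Onyx, Talon.
Clearing price = highest rejected bid = $54.
Alder wins → pays $54.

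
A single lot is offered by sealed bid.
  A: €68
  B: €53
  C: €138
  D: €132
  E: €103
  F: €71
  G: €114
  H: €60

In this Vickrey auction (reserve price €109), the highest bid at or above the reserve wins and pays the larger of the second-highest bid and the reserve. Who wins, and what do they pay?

C pays €132

Rule: the highest bid at or above the reserve wins and pays the larger of the second-highest bid and the reserve.
Bids ranked: 138 (C) > 132 (D) > 114 (G) > 103 (E) > 71 (F) > 68 (A) > …
Highest eligible bid: C at €138.
Second-highest bid €132 exceeds the reserve €109 → payment €132.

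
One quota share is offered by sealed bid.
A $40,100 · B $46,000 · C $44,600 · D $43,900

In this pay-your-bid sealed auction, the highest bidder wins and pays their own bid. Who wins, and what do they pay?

Bids in order: 46,000 (B) > 44,600 (C) > 43,900 (D) > 40,100 (A)
First-price: B pays what they bid, $46,000.

B pays $46,000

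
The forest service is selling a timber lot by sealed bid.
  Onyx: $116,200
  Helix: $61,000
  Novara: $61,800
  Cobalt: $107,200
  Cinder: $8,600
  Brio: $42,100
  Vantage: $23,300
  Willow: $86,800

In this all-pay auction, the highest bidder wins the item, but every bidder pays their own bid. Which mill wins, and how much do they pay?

Onyx pays $116,200

Rule: the highest bidder wins the item, but every bidder pays their own bid.
Bids ranked: 116,200 (Onyx) > 107,200 (Cobalt) > 86,800 (Willow) > 61,800 (Novara) > 61,000 (Helix) > 42,100 (Brio) > …
Onyx is highest and takes the item; every bidder forfeits their bid.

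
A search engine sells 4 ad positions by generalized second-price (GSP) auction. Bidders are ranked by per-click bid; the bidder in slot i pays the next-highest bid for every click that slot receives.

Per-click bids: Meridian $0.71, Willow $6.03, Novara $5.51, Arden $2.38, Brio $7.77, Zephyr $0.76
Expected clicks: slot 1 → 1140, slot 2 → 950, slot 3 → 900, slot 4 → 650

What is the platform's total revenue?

Sorting advertisers: $7.77 (Brio) > $6.03 (Willow) > $5.51 (Novara) > $2.38 (Arden) > $0.76 (Zephyr) > …
Slot 1: Brio pays $6.03 × 1140 = $6874.20
Slot 2: Willow pays $5.51 × 950 = $5234.50
Slot 3: Novara pays $2.38 × 900 = $2142.00
Slot 4: Arden pays $0.76 × 650 = $494.00
Total = $14744.70

Total revenue: $14744.70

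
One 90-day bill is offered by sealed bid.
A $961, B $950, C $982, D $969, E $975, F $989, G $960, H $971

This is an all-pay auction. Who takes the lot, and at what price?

Bids ranked: 989 (F) > 982 (C) > 975 (E) > 971 (H) > 969 (D) > 961 (A) > …
F is highest and takes the item; every bidder forfeits their bid.

F pays $989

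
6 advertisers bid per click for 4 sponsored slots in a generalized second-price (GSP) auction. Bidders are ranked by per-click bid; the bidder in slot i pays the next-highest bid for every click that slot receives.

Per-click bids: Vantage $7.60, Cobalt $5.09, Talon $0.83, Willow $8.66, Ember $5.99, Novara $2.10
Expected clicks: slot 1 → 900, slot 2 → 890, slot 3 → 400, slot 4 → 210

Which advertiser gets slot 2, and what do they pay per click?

Sorting advertisers: $8.66 (Willow) > $7.60 (Vantage) > $5.99 (Ember) > $5.09 (Cobalt) > $2.10 (Novara) > …
Slot 2 goes to the second-ranked bidder, Vantage, who pays the next bid down: $5.99/click.

Vantage; $5.99 per click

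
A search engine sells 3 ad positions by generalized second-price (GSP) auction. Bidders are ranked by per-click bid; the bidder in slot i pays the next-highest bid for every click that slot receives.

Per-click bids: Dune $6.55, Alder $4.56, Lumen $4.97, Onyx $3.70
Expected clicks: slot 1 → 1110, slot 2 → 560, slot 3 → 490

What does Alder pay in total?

Sorting advertisers: $6.55 (Dune) > $4.97 (Lumen) > $4.56 (Alder) > $3.70 (Onyx)
Alder holds slot 3 → pays next bid $3.70 × 490 clicks = $1813.00.

Alder pays $1813.00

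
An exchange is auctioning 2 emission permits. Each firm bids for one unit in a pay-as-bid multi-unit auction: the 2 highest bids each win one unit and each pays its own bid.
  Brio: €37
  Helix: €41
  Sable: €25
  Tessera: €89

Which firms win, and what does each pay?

Tessera €89, Helix €41

Ordering the bids: 89 (Tessera), 41 (Helix), 37 (Brio), 25 (Sable)
Top 2: Tessera, Helix.
Each winner pays its own bid: Tessera €89, Helix €41.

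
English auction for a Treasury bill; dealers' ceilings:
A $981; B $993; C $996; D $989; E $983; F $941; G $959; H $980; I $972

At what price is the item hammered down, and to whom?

C wins at $993

Limits in order: 996 (C) > 993 (B) > 989 (D) > 983 (E) > 981 (A) > 980 (H) > …
B is the last rival to drop out, at $993; C remains and wins at that price.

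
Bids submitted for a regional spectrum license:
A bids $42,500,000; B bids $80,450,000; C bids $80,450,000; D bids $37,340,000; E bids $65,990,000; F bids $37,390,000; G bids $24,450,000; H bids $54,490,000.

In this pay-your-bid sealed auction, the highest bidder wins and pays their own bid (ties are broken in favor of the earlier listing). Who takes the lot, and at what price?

B pays $80,450,000

Sorting bids: 80,450,000 (B) > 80,450,000 (C) > 65,990,000 (E) > 54,490,000 (H) > 42,500,000 (A) > 37,390,000 (F) > …
Tie at $80,450,000 → B wins by tie-break.
First-price: B pays what they bid, $80,450,000.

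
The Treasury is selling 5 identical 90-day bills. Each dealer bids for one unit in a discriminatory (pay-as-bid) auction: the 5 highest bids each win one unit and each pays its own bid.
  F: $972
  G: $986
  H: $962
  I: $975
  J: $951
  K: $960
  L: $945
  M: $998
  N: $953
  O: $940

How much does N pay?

Bids ranked high→low: 998 (M), 986 (G), 975 (I), 972 (F), 962 (H), 960 (K), 953 (N), …
Winners (5 units): M, G, I, F, H.
N does not win → $0.

N pays $0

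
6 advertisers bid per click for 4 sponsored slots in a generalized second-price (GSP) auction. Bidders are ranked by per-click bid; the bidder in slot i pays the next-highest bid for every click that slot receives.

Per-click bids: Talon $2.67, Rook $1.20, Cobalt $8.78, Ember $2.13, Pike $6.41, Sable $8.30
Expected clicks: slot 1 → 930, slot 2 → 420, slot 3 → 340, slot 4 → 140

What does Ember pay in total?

Ember pays $0.00

Per-click bids in order: $8.78 (Cobalt) > $8.30 (Sable) > $6.41 (Pike) > $2.67 (Talon) > $2.13 (Ember) > …
Ember ranks below slot 4 → no slot, pays nothing.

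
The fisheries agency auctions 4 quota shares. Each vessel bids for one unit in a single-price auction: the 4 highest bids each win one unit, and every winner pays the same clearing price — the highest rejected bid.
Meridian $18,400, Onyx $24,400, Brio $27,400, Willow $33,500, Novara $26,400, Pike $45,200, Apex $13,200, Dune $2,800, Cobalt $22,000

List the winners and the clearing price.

Sorting: 45,200 (Pike), 33,500 (Willow), 27,400 (Brio), 26,400 (Novara), 24,400 (Onyx), 22,000 (Cobalt), …
The 4 highest are Pike, Willow, Brio, Novara.
First losing bid is Onyx's $24,400, which sets the uniform price.

Pike, Willow, Brio, Novara; each pays $24,400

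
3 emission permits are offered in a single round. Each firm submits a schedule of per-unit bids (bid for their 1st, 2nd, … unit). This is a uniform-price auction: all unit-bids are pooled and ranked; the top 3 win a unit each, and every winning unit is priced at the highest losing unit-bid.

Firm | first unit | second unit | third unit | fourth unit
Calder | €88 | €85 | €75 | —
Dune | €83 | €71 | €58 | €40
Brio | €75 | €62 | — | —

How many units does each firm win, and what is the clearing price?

Calder 2, Dune 1; clearing price €75

All unit-bids, highest first — top 3: 88 (Calder-1), 85 (Calder-2), 83 (Dune-1)
First bid not allocated: €75.
Allocation: Calder 2, Dune 1.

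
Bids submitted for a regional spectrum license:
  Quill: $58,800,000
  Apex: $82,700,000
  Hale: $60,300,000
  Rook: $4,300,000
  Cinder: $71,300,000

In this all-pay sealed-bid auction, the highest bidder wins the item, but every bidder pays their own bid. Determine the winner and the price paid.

Bids ranked: 82,700,000 (Apex) > 71,300,000 (Cinder) > 60,300,000 (Hale) > 58,800,000 (Quill) > 4,300,000 (Rook)
Apex wins with the top bid; all bids are sunk regardless.

Apex pays $82,700,000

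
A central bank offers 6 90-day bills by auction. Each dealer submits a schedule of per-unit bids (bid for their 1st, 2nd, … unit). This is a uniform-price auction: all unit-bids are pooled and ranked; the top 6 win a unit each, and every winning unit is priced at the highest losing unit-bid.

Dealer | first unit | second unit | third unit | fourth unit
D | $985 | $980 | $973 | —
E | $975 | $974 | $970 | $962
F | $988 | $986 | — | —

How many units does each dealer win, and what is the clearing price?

All unit-bids, highest first — top 6: 988 (F-1), 986 (F-2), 985 (D-1), 980 (D-2), 975 (E-1), 974 (E-2)
The (k+1)-th unit-bid is $973.
Allocation: D 2, E 2, F 2.

D 2, E 2, F 2; clearing price $973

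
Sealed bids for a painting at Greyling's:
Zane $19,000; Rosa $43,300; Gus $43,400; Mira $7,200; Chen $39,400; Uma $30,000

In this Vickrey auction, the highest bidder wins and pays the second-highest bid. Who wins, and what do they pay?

Sorting bids: 43,400 (Gus) > 43,300 (Rosa) > 39,400 (Chen) > 30,000 (Uma) > 19,000 (Zane) > 7,200 (Mira)
Gus wins with the highest bid; price is set by the runner-up at $43,300.

Gus pays $43,300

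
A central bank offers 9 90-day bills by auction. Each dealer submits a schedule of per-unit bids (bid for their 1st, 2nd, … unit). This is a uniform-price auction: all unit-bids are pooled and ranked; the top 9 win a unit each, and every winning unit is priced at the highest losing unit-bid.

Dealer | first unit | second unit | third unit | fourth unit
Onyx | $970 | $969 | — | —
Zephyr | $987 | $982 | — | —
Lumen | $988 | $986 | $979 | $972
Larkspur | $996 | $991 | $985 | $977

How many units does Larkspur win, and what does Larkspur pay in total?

Merging the schedules and taking the best 9: 996 (Larkspur-1), 991 (Larkspur-2), 988 (Lumen-1), 987 (Zephyr-1), 986 (Lumen-2), 985 (Larkspur-3), 982 (Zephyr-2), 979 (Lumen-3), 977 (Larkspur-4)
First bid not allocated: $972.
Larkspur wins 4 unit(s) at $972 each.

Larkspur: 4 units, pays $3,888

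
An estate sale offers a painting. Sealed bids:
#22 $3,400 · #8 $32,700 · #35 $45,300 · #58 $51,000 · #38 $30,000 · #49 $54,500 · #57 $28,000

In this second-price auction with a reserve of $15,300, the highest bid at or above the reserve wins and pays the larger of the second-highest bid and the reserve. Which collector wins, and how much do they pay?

#49 pays $51,000

Sorting bids: 54,500 (#49) > 51,000 (#58) > 45,300 (#35) > 32,700 (#8) > 30,000 (#38) > 28,000 (#57) > …
Highest eligible bid: #49 at $54,500.
max(second-highest $51,000, reserve $15,300) = $51,000; the reserve does not bind.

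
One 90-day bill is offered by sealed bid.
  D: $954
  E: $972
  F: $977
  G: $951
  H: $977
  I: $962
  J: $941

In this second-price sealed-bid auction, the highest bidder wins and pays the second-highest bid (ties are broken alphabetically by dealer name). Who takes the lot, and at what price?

Second-price sealed-bid auction: the highest bidder wins and pays the second-highest bid.
Sorting bids: 977 (F) > 977 (H) > 972 (E) > 962 (I) > 954 (D) > 951 (G) > …
F and H tie at $977; tie-break gives it to F.
F wins with the highest bid; price is set by the runner-up at $977.

F pays $977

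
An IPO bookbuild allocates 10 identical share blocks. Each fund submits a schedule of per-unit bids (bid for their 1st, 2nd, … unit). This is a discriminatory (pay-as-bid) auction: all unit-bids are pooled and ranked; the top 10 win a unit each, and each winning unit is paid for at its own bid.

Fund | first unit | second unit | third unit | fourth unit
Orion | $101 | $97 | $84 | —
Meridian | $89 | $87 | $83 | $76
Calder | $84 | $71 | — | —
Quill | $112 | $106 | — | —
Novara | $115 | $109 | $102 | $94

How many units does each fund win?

All unit-bids, highest first — top 10: 115 (Novara-1), 112 (Quill-1), 109 (Novara-2), 106 (Quill-2), 102 (Novara-3), 101 (Orion-1), 97 (Orion-2), 94 (Novara-4), 89 (Meridian-1), 87 (Meridian-2)
Next rejected bid: $84 (not a price — pay-as-bid).
Allocation: Meridian 2, Novara 4, Orion 2, Quill 2.

Meridian 2, Novara 4, Orion 2, Quill 2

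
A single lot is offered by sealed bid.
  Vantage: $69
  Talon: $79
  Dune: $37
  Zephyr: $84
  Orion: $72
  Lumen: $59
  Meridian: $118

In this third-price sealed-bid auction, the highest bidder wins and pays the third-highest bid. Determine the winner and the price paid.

Rule: the highest bidder wins and pays the third-highest bid.
Bids in order: 118 (Meridian) > 84 (Zephyr) > 79 (Talon) > 72 (Orion) > 69 (Vantage) > 59 (Lumen) > …
Meridian wins; payment is bid #3 in the ranking = $79.

Meridian pays $79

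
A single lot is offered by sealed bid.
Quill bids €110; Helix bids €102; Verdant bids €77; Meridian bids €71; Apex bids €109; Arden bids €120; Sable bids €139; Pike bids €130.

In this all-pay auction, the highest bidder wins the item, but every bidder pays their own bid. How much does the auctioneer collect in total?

Rule: the highest bidder wins the item, but every bidder pays their own bid.
Bids in order: 139 (Sable) > 130 (Pike) > 120 (Arden) > 110 (Quill) > 109 (Apex) > 102 (Helix) > …
Every bidder forfeits their bid regardless of winning.
Revenue = 110 + 102 + 77 + 71 + 109 + 120 + 139 + 130 = €858.

Total revenue: €858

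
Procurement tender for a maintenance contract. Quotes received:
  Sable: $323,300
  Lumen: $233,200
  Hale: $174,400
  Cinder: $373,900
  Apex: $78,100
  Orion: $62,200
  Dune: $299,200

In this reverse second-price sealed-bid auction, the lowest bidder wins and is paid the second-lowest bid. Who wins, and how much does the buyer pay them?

Orion is paid $78,100

Sorting bids: 62,200 (Orion) < 78,100 (Apex) < 174,400 (Hale) < 233,200 (Lumen) < 299,200 (Dune) < 323,300 (Sable) < …
Orion wins with the lowest bid; price is set by the runner-up at $78,100.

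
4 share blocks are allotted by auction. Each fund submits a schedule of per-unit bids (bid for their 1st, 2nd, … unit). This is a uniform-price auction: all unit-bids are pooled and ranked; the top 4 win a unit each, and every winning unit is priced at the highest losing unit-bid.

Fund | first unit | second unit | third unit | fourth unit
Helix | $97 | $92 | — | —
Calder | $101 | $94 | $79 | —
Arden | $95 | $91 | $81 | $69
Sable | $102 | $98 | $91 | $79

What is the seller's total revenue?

Merging the schedules and taking the best 4: 102 (Sable-1), 101 (Calder-1), 98 (Sable-2), 97 (Helix-1)
Highest rejected unit-bid = $95.
Allocation: Calder 1, Helix 1, Sable 2. Every unit priced at $95.
Revenue = 4 × 95 = $380.

Total revenue: $380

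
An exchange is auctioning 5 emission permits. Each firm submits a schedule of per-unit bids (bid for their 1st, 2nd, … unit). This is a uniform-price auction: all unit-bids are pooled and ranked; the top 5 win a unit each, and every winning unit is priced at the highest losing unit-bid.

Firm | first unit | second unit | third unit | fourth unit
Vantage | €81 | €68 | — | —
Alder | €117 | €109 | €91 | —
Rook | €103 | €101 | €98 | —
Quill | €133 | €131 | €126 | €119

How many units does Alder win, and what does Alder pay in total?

Alder: 1 unit, pays €109

Pooled unit-bids ranked (top 5): 133 (Quill-1), 131 (Quill-2), 126 (Quill-3), 119 (Quill-4), 117 (Alder-1)
The (k+1)-th unit-bid is €109.
Alder wins 1 unit(s) at €109 each.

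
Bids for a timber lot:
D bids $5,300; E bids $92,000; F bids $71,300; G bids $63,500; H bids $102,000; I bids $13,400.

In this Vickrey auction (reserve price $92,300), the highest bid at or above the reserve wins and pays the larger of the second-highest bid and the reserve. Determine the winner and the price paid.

H pays $92,300

Rule: the highest bid at or above the reserve wins and pays the larger of the second-highest bid and the reserve.
Sorting bids: 102,000 (H) > 92,000 (E) > 71,300 (F) > 63,500 (G) > 13,400 (I) > 5,300 (D)
H has the top bid at or above the reserve ($102,000).
Second-highest bid $92,000 is below the reserve $92,300, so the reserve binds → payment $92,300.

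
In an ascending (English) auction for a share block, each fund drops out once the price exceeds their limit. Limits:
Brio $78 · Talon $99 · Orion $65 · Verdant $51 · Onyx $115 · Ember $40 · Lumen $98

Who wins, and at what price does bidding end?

Sorting limits: 115 (Onyx) > 99 (Talon) > 98 (Lumen) > 78 (Brio) > 65 (Orion) > 51 (Verdant) > …
Talon is the last rival to drop out, at $99; Onyx remains and wins at that price.

Onyx wins at $99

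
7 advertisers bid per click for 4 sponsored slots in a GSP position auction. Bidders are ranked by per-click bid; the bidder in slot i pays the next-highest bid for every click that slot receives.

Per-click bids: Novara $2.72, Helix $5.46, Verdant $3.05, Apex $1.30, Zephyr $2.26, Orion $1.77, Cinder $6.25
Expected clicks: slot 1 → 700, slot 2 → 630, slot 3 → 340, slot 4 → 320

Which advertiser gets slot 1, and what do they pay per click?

Cinder; $5.46 per click

Sorting advertisers: $6.25 (Cinder) > $5.46 (Helix) > $3.05 (Verdant) > $2.72 (Novara) > $2.26 (Zephyr) > …
Slot 1 goes to the first-ranked bidder, Cinder, who pays the next bid down: $5.46/click.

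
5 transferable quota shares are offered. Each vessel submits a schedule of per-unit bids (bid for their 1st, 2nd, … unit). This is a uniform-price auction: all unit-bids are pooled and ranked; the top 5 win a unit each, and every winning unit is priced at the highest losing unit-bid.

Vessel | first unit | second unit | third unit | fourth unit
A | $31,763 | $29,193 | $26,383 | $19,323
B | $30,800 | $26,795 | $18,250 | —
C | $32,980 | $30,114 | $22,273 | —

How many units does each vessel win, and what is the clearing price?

All unit-bids, highest first — top 5: 32,980 (C-1), 31,763 (A-1), 30,800 (B-1), 30,114 (C-2), 29,193 (A-2)
First bid not allocated: $26,795.
Allocation: A 2, B 1, C 2.

A 2, B 1, C 2; clearing price $26,795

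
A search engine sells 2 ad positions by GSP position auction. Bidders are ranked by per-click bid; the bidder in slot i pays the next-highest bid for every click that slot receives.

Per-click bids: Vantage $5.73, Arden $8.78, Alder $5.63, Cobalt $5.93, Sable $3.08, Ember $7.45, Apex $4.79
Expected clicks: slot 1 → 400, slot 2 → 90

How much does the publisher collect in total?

Total revenue: $3513.70

Per-click bids in order: $8.78 (Arden) > $7.45 (Ember) > $5.93 (Cobalt) > …
Slot 1: Arden pays $7.45 × 400 = $2980.00
Slot 2: Ember pays $5.93 × 90 = $533.70
Total = $3513.70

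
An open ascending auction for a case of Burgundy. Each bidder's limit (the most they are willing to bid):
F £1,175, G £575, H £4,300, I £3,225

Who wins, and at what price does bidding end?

H wins at £3,225

Rule: the price rises until one bidder remains; the winner pays the price at which the last rival dropped out.
Limits ranked: 4,300 (H) > 3,225 (I) > 1,175 (F) > 575 (G)
Bidding ends when I exits at £3,225; H takes it.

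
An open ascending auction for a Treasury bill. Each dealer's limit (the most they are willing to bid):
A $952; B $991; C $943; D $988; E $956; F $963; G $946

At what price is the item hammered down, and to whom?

Sorting limits: 991 (B) > 988 (D) > 963 (F) > 956 (E) > 952 (A) > 946 (G) > …
Once the price passes $988, only B is left; the hammer falls at D's limit of $988.

B wins at $988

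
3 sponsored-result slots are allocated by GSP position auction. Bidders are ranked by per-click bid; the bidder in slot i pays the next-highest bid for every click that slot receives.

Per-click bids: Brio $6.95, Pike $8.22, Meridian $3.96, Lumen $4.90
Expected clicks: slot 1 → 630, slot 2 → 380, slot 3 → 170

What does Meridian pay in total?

Meridian pays $0.00

Ranked by bid: $8.22 (Pike) > $6.95 (Brio) > $4.90 (Lumen) > $3.96 (Meridian)
Meridian ranks below slot 3 → no slot, pays nothing.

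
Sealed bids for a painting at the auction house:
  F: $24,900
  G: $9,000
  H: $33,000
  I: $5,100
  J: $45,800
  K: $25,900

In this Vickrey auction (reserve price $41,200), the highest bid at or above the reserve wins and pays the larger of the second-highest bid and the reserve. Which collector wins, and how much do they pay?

Vickrey auction (reserve price $41,200): the highest bid at or above the reserve wins and pays the larger of the second-highest bid and the reserve.
Sorting bids: 45,800 (J) > 33,000 (H) > 25,900 (K) > 24,900 (F) > 9,000 (G) > 5,100 (I)
Highest eligible bid: J at $45,800.
Second-highest bid $33,000 is below the reserve $41,200, so the reserve binds → payment $41,200.

J pays $41,200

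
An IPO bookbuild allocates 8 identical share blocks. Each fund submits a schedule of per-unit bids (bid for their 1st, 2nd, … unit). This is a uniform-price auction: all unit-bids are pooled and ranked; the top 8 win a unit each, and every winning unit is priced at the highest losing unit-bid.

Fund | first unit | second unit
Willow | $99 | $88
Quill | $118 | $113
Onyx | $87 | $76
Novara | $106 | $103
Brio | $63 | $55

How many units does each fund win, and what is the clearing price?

All unit-bids, highest first — top 8: 118 (Quill-1), 113 (Quill-2), 106 (Novara-1), 103 (Novara-2), 99 (Willow-1), 88 (Willow-2), 87 (Onyx-1), 76 (Onyx-2)
Highest rejected unit-bid = $63.
Allocation: Novara 2, Onyx 2, Quill 2, Willow 2.

Novara 2, Onyx 2, Quill 2, Willow 2; clearing price $63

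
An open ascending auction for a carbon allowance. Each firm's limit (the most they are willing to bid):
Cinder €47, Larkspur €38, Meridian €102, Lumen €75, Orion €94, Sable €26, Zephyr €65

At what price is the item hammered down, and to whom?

Meridian wins at €94

Limits in order: 102 (Meridian) > 94 (Orion) > 75 (Lumen) > 65 (Zephyr) > 47 (Cinder) > 38 (Larkspur) > …
Orion is the last rival to drop out, at €94; Meridian remains and wins at that price.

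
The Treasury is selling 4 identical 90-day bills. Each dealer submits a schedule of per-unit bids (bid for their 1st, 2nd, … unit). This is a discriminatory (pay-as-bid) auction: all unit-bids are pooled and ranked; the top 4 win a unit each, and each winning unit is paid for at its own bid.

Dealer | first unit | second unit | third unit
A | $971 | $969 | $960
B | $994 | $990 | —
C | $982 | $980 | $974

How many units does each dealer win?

Pooled unit-bids ranked (top 4): 994 (B-1), 990 (B-2), 982 (C-1), 980 (C-2)
Next rejected bid: $974 (not a price — pay-as-bid).
Allocation: B 2, C 2.

B 2, C 2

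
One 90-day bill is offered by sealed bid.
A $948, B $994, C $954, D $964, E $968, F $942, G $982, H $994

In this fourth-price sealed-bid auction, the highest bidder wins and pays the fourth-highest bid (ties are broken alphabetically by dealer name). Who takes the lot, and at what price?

B pays $968

Bids ranked: 994 (B) > 994 (H) > 982 (G) > 968 (E) > 964 (D) > 954 (C) > …
B and H tie at $994; tie-break gives it to B.
B is highest; pays the fourth-highest bid, $968.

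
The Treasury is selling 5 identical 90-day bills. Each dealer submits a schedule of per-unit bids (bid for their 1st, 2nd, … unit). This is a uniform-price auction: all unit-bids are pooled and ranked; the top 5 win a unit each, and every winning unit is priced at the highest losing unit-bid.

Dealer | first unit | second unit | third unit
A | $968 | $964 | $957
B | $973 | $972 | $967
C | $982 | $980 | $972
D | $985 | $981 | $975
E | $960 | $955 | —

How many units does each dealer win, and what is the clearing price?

All unit-bids, highest first — top 5: 985 (D-1), 982 (C-1), 981 (D-2), 980 (C-2), 975 (D-3)
Highest rejected unit-bid = $973.
Allocation: C 2, D 3.

C 2, D 3; clearing price $973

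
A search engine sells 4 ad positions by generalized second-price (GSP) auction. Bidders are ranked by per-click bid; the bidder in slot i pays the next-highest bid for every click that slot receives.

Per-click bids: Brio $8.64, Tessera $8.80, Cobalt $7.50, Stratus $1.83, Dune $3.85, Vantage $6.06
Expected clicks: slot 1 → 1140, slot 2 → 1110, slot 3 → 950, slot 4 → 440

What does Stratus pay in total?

Stratus pays $0.00

Sorting advertisers: $8.80 (Tessera) > $8.64 (Brio) > $7.50 (Cobalt) > $6.06 (Vantage) > $3.85 (Dune) > …
Stratus ranks below slot 4 → no slot, pays nothing.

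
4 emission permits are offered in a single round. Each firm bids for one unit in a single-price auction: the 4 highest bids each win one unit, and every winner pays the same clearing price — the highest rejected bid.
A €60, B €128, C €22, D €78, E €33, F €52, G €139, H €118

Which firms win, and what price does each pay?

G, B, H, D; each pays €60

Bids ranked high→low: 139 (G), 128 (B), 118 (H), 78 (D), 60 (A), 52 (F), …
Winners (4 units): G, B, H, D.
Clearing price = highest rejected bid = €60.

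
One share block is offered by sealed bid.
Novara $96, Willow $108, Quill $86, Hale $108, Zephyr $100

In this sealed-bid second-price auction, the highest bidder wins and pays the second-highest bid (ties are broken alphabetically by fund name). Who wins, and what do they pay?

Hale pays $108

Sealed-bid second-price auction: the highest bidder wins and pays the second-highest bid.
Bids in order: 108 (Hale) > 108 (Willow) > 100 (Zephyr) > 96 (Novara) > 86 (Quill)
Hale and Willow tie at $108; tie-break gives it to Hale.
Hale is highest; pays the second-highest bid, $108.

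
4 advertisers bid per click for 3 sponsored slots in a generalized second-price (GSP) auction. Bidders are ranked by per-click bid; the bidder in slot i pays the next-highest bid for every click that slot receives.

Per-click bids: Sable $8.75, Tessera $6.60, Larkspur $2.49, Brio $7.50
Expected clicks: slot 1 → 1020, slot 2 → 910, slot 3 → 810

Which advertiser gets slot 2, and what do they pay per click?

Brio; $6.60 per click

Per-click bids in order: $8.75 (Sable) > $7.50 (Brio) > $6.60 (Tessera) > $2.49 (Larkspur)
Slot 2 goes to the second-ranked bidder, Brio, who pays the next bid down: $6.60/click.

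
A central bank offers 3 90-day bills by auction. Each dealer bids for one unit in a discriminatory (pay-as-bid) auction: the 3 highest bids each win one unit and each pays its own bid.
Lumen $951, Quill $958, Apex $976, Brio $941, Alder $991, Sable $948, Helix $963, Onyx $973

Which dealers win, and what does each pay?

Ordering the bids: 991 (Alder), 976 (Apex), 973 (Onyx), 963 (Helix), 958 (Quill), …
Winners (3 units): Alder, Apex, Onyx.
Each winner pays its own bid: Alder $991, Apex $976, Onyx $973.

Alder $991, Apex $976, Onyx $973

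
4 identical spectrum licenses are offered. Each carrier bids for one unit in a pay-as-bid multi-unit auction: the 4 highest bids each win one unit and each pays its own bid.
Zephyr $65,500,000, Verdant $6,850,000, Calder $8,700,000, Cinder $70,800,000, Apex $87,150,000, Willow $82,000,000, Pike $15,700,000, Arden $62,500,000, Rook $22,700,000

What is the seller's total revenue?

Total revenue: $305,450,000

Sorting: 87,150,000 (Apex), 82,000,000 (Willow), 70,800,000 (Cinder), 65,500,000 (Zephyr), 62,500,000 (Arden), 22,700,000 (Rook), …
Top 4: Apex, Willow, Cinder, Zephyr.
Total revenue = 87,150,000 + 82,000,000 + 70,800,000 + 65,500,000 = $305,450,000.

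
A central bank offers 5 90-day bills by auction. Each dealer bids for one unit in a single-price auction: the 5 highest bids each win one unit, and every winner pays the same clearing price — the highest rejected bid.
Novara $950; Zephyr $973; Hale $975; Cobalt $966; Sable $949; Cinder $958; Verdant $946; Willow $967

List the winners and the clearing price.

Hale, Zephyr, Willow, Cobalt, Cinder; each pays $950

Sorting: 975 (Hale), 973 (Zephyr), 967 (Willow), 966 (Cobalt), 958 (Cinder), 950 (Novara), 949 (Sable), …
The 5 highest are Hale, Zephyr, Willow, Cobalt, Cinder.
Highest unsuccessful bid: $950 → clearing price.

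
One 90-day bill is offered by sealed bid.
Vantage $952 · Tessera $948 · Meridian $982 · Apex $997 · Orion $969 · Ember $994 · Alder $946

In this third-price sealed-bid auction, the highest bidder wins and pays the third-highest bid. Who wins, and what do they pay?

Apex pays $982

Bids in order: 997 (Apex) > 994 (Ember) > 982 (Meridian) > 969 (Orion) > 952 (Vantage) > 948 (Tessera) > …
Apex wins; payment is bid #3 in the ranking = $982.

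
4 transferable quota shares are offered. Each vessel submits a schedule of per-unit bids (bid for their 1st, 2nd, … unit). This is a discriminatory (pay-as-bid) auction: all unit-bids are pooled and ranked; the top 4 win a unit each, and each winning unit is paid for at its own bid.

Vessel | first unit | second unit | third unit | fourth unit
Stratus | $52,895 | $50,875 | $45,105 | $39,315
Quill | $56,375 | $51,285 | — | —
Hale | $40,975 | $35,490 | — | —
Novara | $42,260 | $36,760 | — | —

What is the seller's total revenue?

Merging the schedules and taking the best 4: 56,375 (Quill-1), 52,895 (Stratus-1), 51,285 (Quill-2), 50,875 (Stratus-2)
Next rejected bid: $45,105 (not a price — pay-as-bid).
Each winning unit pays its own bid.
Revenue = 56,375 + 52,895 + 51,285 + 50,875 = $211,430.

Total revenue: $211,430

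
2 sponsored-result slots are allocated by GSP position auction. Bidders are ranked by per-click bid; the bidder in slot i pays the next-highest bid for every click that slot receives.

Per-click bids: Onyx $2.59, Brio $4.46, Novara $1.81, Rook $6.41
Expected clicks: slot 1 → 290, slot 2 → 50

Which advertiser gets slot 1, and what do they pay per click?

Rook; $4.46 per click

Sorting advertisers: $6.41 (Rook) > $4.46 (Brio) > $2.59 (Onyx) > …
Slot 1 goes to the first-ranked bidder, Rook, who pays the next bid down: $4.46/click.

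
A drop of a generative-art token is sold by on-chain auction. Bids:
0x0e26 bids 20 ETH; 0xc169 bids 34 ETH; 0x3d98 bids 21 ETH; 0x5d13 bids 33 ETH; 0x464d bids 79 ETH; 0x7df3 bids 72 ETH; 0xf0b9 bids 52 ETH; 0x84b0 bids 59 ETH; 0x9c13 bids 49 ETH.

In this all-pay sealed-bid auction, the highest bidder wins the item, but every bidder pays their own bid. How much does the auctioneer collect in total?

Bids in order: 79 (0x464d) > 72 (0x7df3) > 59 (0x84b0) > 52 (0xf0b9) > 49 (0x9c13) > 34 (0xc169) > …
0x464d wins with the top bid; all bids are sunk regardless.
Every bidder forfeits their bid regardless of winning.
Revenue = 20 + 34 + 21 + 33 + 79 + 72 + 52 + 59 + 49 = 419 ETH.

Total revenue: 419 ETH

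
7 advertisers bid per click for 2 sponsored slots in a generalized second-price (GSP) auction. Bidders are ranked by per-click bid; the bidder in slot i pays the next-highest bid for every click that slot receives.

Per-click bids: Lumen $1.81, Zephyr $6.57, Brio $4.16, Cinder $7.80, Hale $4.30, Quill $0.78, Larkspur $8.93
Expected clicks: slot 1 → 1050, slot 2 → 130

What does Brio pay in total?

Brio pays $0.00

Per-click bids in order: $8.93 (Larkspur) > $7.80 (Cinder) > $6.57 (Zephyr) > …
Brio ranks below slot 2 → no slot, pays nothing.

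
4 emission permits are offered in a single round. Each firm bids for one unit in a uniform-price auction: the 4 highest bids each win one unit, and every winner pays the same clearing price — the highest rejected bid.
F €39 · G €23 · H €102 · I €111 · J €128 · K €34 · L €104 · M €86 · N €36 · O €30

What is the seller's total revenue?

Bids ranked high→low: 128 (J), 111 (I), 104 (L), 102 (H), 86 (M), 39 (F), …
Top 4: J, I, L, H.
Clearing price = highest rejected bid = €86.
Total revenue = 4 × €86 = €344.

Total revenue: €344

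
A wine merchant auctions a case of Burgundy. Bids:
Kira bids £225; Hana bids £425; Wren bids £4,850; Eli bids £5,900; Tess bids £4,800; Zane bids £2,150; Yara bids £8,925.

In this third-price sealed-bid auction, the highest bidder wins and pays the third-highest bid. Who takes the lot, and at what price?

Yara pays £4,850

Sorting bids: 8,925 (Yara) > 5,900 (Eli) > 4,850 (Wren) > 4,800 (Tess) > 2,150 (Zane) > 425 (Hana) > …
Yara wins; payment is bid #3 in the ranking = £4,850.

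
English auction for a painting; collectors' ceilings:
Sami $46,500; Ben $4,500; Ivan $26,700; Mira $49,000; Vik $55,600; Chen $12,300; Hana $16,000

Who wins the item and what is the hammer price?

Limits in order: 55,600 (Vik) > 49,000 (Mira) > 46,500 (Sami) > 26,700 (Ivan) > 16,000 (Hana) > 12,300 (Chen) > …
Once the price passes $49,000, only Vik is left; the hammer falls at Mira's limit of $49,000.

Vik wins at $49,000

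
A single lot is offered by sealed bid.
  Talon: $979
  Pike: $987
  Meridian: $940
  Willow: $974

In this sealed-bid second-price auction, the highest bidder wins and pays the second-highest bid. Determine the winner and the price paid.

Pike pays $979

Rule: the highest bidder wins and pays the second-highest bid.
Bids ranked: 987 (Pike) > 979 (Talon) > 974 (Willow) > 940 (Meridian)
Pike is highest; pays the second-highest bid, $979.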